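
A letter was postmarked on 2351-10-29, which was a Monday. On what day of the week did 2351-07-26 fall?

Thursday

Count forward from the earlier date (July 26, 2351) to the later (October 29, 2351):
July 2351: 31 − 26 = 5 days remain.
Then August (31), September (30): 31 + 30 = 61 days.
October 1–29, 2351: 29 days.
Total: 5 + 61 + 29 = 95 days.
95 mod 7 = 4, so 4 days before Monday is Thursday.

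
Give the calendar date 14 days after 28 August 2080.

11 September 2080

Count 14 days after August 28, 2080:
August 2080: 31 − 28 = 3 days remain.
September 1–11, 2080: 11 days.
Total: 3 + 11 = 14 days.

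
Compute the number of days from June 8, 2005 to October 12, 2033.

From June 8, 2005 to June 8, 2033: 28 years, of which 7 contain a Feb 29 — 21×365 + 7×366 = 10227 days.
June 2033: 30 − 8 = 22 days remain.
Then July (31), August (31), September (30): 31 + 31 + 30 = 92 days.
October 1–12, 2033: 12 days.
Residual: 126 days.
Total: 10353 days.

10353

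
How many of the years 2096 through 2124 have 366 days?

Years divisible by 4 in [2096, 2124]: 2096, 2100, 2104, 2108, 2112, 2116, 2120, 2124.
Of these, 2100 is divisible by 100 but not 400, so not leap.
Leap years: 8 − 1 = 7.

7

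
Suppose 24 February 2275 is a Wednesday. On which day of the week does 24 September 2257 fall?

Count forward from the earlier date (September 24, 2257) to the later (February 24, 2275):
From September 24, 2257 to September 24, 2274: 17 years, of which 4 contain a Feb 29 — 13×365 + 4×366 = 6209 days.
September 2274: 30 − 24 = 6 days remain.
Then October (31), November (30), December (31), January (31): 31 + 30 + 31 + 31 = 123 days.
February 1–24, 2275: 24 days (2275 is not a leap year).
Residual: 153 days.
Total: 6362 days.
6362 mod 7 = 6, so 6 days before Wednesday is Thursday.

Thursday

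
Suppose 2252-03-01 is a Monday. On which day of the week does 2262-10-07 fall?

Tuesday

From March 1, 2252 to March 1, 2262: 10 years, of which 2 contain a Feb 29 — 8×365 + 2×366 = 3652 days.
March 2262: 31 − 1 = 30 days remain.
Then April (30), May (31), June (30), July (31), August (31), September (30): 30 + 31 + 30 + 31 + 31 + 30 = 183 days.
October 1–7, 2262: 7 days.
Residual: 220 days.
Total: 3872 days.
3872 mod 7 = 1, so 1 day after Monday is Tuesday.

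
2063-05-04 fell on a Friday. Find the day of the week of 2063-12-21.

May 2063: 31 − 4 = 27 days remain.
Then June (30), July (31), August (31), September (30), October (31), November (30): 30 + 31 + 31 + 30 + 31 + 30 = 183 days.
December 1–21, 2063: 21 days.
Total: 27 + 183 + 21 = 231 days.
231 is a multiple of 7, so 2063-12-21 falls on the same weekday: Friday.

Friday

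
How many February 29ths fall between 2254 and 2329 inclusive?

18

Years divisible by 4: 2256, 2260, …, 2328 — 19 in all.
Of these, 2300 is divisible by 100 but not 400, so not leap.
Leap years: 19 − 1 = 18.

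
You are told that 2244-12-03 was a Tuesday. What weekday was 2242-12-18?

Sunday

Count forward from the earlier date (December 18, 2242) to the later (December 3, 2244):
December 18, 2242 → December 18, 2243: 365 days.
December 2243: 31 − 18 = 13 days remain.
Then 11 full months totalling 335 days.
December 1–3, 2244: 3 days.
Residual: 351 days.
Total: 716 days.
716 mod 7 = 2, so 2 days before Tuesday is Sunday.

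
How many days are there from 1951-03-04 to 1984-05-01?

12112

From March 4, 1951 to March 4, 1984: 33 years, of which 9 contain a Feb 29 — 24×365 + 9×366 = 12054 days.
March 1984: 31 − 4 = 27 days remain.
Then April (30): 30 days.
May 1, 1984: 1 day.
Residual: 58 days.
Total: 12112 days.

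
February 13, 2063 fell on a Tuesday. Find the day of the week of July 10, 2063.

February 2063: 28 − 13 = 15 days remain (2063 is not a leap year, so February has 28 days).
Then March (31), April (30), May (31), June (30): 31 + 30 + 31 + 30 = 122 days.
July 1–10, 2063: 10 days.
Total: 15 + 122 + 10 = 147 days.
147 is a multiple of 7, so July 10, 2063 falls on the same weekday: Tuesday.

Tuesday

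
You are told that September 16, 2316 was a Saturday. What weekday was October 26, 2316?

September 2316: 30 − 16 = 14 days remain.
October 1–26, 2316: 26 days.
Total: 14 + 26 = 40 days.
40 mod 7 = 5, so 5 days after Saturday is Thursday.

Thursday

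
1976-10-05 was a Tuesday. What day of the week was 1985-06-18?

Tuesday

Day-of-year of October 5, 1976: 279.
Day-of-year of June 18, 1985: 169.
1976 has 366 days, so 366 − 279 = 87 days remain in 1976.
Full years 1977–1984: 6 common + 2 leap = 6×365 + 2×366 = 2922 days.
Total: 87 + 2922 + 169 = 3178 days.
3178 is a multiple of 7, so 1985-06-18 falls on the same weekday: Tuesday.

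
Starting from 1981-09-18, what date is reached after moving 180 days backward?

1981-03-22

Count 180 days before September 18, 1981:
March 1981: 31 − 22 = 9 days remain.
Then April (30), May (31), June (30), July (31), August (31): 30 + 31 + 30 + 31 + 31 = 153 days.
September 1–18, 1981: 18 days.
Total: 9 + 153 + 18 = 180 days.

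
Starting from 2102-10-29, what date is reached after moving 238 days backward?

2102-03-05

Count 238 days before October 29, 2102:
March 2102: 31 − 5 = 26 days remain.
Then April (30), May (31), June (30), July (31), August (31), September (30): 30 + 31 + 30 + 31 + 31 + 30 = 183 days.
October 1–29, 2102: 29 days.
Total: 26 + 183 + 29 = 238 days.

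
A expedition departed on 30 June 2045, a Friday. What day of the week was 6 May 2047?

June 2045: 30 − 30 = 0 days remain.
Then 22 full months totalling 669 days.
May 1–6, 2047: 6 days.
Total: 0 + 669 + 6 = 675 days.
675 mod 7 = 3, so 3 days after Friday is Monday.

Monday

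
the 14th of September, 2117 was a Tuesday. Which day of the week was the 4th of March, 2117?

Thursday

Count forward from the earlier date (March 4, 2117) to the later (September 14, 2117):
March 2117: 31 − 4 = 27 days remain.
Then April (30), May (31), June (30), July (31), August (31): 30 + 31 + 30 + 31 + 31 = 153 days.
September 1–14, 2117: 14 days.
Total: 27 + 153 + 14 = 194 days.
194 mod 7 = 5, so 5 days before Tuesday is Thursday.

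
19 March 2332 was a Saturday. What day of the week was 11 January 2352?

Day-of-year of March 19, 2332: 79.
Day-of-year of January 11, 2352: 11.
2332 has 366 days, so 366 − 79 = 287 days remain in 2332.
Full years 2333–2351: 15 common + 4 leap = 15×365 + 4×366 = 6939 days.
Total: 287 + 6939 + 11 = 7237 days.
7237 mod 7 = 6, so 6 days after Saturday is Friday.

Friday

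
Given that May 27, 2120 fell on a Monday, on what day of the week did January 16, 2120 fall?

Tuesday

Count forward from the earlier date (January 16, 2120) to the later (May 27, 2120):
January 2120: 31 − 16 = 15 days remain.
Then February 2120 (29), March (31), April (30): 29 + 31 + 30 = 90 days.
May 1–27, 2120: 27 days.
Total: 15 + 90 + 27 = 132 days.
132 mod 7 = 6, so 6 days before Monday is Tuesday.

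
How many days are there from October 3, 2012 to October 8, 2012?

5

Within October 2012: 8 − 3 = 5 days.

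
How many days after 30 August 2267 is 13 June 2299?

From August 30, 2267 to August 30, 2298: 31 years, of which 8 contain a Feb 29 — 23×365 + 8×366 = 11323 days.
August 2298: 31 − 30 = 1 day remains.
Then 9 full months totalling 273 days.
June 1–13, 2299: 13 days.
Residual: 287 days.
Total: 11610 days.

11610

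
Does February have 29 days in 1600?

Yes

1600 is a leap year (divisible by 400).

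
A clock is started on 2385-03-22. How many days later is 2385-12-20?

273

March 2385: 31 − 22 = 9 days remain.
Then April (30), May (31), June (30), July (31), August (31), September (30), October (31), November (30): 30 + 31 + 30 + 31 + 31 + 30 + 31 + 30 = 244 days.
December 1–20, 2385: 20 days.
Total: 9 + 244 + 20 = 273 days.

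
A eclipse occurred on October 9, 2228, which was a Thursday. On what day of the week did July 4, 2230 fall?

Sunday

October 2228: 31 − 9 = 22 days remain.
Then 20 full months totalling 607 days.
July 1–4, 2230: 4 days.
Total: 22 + 607 + 4 = 633 days.
633 mod 7 = 3, so 3 days after Thursday is Sunday.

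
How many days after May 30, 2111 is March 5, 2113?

645

May 2111: 31 − 30 = 1 day remains.
Then 21 full months totalling 639 days.
March 1–5, 2113: 5 days.
Total: 1 + 639 + 5 = 645 days.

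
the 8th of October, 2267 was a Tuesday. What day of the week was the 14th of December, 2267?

Saturday

October 2267: 31 − 8 = 23 days remain.
Then November (30): 30 days.
December 1–14, 2267: 14 days.
Total: 23 + 30 + 14 = 67 days.
67 mod 7 = 4, so 4 days after Tuesday is Saturday.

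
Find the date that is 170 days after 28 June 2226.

15 December 2226

Count 170 days after June 28, 2226:
June 2226: 30 − 28 = 2 days remain.
Then July (31), August (31), September (30), October (31), November (30): 31 + 31 + 30 + 31 + 30 = 153 days.
December 1–15, 2226: 15 days.
Total: 2 + 153 + 15 = 170 days.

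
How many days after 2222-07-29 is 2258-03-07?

13005

From July 29, 2222 to July 29, 2257: 35 years, of which 9 contain a Feb 29 — 26×365 + 9×366 = 12784 days.
July 2257: 31 − 29 = 2 days remain.
Then August (31), September (30), October (31), November (30), December (31), January (31), February 2258 (28): 31 + 30 + 31 + 30 + 31 + 31 + 28 = 212 days.
March 1–7, 2258: 7 days.
Residual: 221 days.
Total: 13005 days.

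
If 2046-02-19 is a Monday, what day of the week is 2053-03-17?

Monday

Day-of-year of February 19, 2046: 50.
Day-of-year of March 17, 2053: 76.
2046 has 365 days, so 365 − 50 = 315 days remain in 2046.
Full years: 2047: 365; 2048: 366; 2049: 365; 2050: 365; 2051: 365; 2052: 366. Sum = 2192.
Total: 315 + 2192 + 76 = 2583 days.
2583 is a multiple of 7, so 2053-03-17 falls on the same weekday: Monday.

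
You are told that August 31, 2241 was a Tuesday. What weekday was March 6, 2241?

Saturday

Count forward from the earlier date (March 6, 2241) to the later (August 31, 2241):
March 2241: 31 − 6 = 25 days remain.
Then April (30), May (31), June (30), July (31): 30 + 31 + 30 + 31 = 122 days.
August 1–31, 2241: 31 days.
Total: 25 + 122 + 31 = 178 days.
178 mod 7 = 3, so 3 days before Tuesday is Saturday.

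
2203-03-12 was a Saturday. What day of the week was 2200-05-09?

Count forward from the earlier date (May 9, 2200) to the later (March 12, 2203):
May 9, 2200 → May 9, 2201: 365 days.
May 9, 2201 → May 9, 2202: 365 days.
May 2202: 31 − 9 = 22 days remain.
Then 9 full months totalling 273 days.
March 1–12, 2203: 12 days.
Residual: 307 days.
Total: 1037 days.
1037 mod 7 = 1, so 1 day before Saturday is Friday.

Friday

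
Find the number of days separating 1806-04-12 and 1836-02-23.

Day-of-year of April 12, 1806: 102.
Day-of-year of February 23, 1836: 54.
1806 has 365 days, so 365 − 102 = 263 days remain in 1806.
Full years 1807–1835: 22 common + 7 leap = 22×365 + 7×366 = 10592 days.
Total: 263 + 10592 + 54 = 10909 days.

10909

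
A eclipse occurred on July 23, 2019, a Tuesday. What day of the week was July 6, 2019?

Count forward from the earlier date (July 6, 2019) to the later (July 23, 2019):
Within July 2019: 23 − 6 = 17 days.
17 mod 7 = 3, so 3 days before Tuesday is Saturday.

Saturday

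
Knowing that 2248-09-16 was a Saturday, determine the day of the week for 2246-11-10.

Tuesday

Count forward from the earlier date (November 10, 2246) to the later (September 16, 2248):
Day-of-year of November 10, 2246: 314.
Day-of-year of September 16, 2248: 260.
2246 has 365 days, so 365 − 314 = 51 days remain in 2246.
Full years: 2247: 365. Sum = 365.
Total: 51 + 365 + 260 = 676 days.
676 mod 7 = 4, so 4 days before Saturday is Tuesday.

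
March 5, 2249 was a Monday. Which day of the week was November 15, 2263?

Day-of-year of March 5, 2249: 64.
Day-of-year of November 15, 2263: 319.
2249 has 365 days, so 365 − 64 = 301 days remain in 2249.
Full years 2250–2262: 10 common + 3 leap = 10×365 + 3×366 = 4748 days.
Total: 301 + 4748 + 319 = 5368 days.
5368 mod 7 = 6, so 6 days after Monday is Sunday.

Sunday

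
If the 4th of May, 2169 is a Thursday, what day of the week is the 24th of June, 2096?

Sunday

Count forward from the earlier date (June 24, 2096) to the later (May 4, 2169):
Day-of-year of June 24, 2096: 176.
Day-of-year of May 4, 2169: 124.
2096 has 366 days, so 366 − 176 = 190 days remain in 2096.
Full years 2097–2168: 55 common + 17 leap = 55×365 + 17×366 = 26297 days.
Total: 190 + 26297 + 124 = 26611 days.
26611 mod 7 = 4, so 4 days before Thursday is Sunday.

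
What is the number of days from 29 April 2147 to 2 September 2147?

April 2147: 30 − 29 = 1 day remains.
Then May (31), June (30), July (31), August (31): 31 + 30 + 31 + 31 = 123 days.
September 1–2, 2147: 2 days.
Total: 1 + 123 + 2 = 126 days.

126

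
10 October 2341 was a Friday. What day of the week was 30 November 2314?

Count forward from the earlier date (November 30, 2314) to the later (October 10, 2341):
From November 30, 2314 to November 30, 2340: 26 years, of which 7 contain a Feb 29 — 19×365 + 7×366 = 9497 days.
November 2340: 30 − 30 = 0 days remain.
Then 10 full months totalling 304 days.
October 1–10, 2341: 10 days.
Residual: 314 days.
Total: 9811 days.
9811 mod 7 = 4, so 4 days before Friday is Monday.

Monday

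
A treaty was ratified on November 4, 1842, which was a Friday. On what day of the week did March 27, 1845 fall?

Thursday

Day-of-year of November 4, 1842: 308.
Day-of-year of March 27, 1845: 86.
1842 has 365 days, so 365 − 308 = 57 days remain in 1842.
Full years: 1843: 365; 1844: 366. Sum = 731.
Total: 57 + 731 + 86 = 874 days.
874 mod 7 = 6, so 6 days after Friday is Thursday.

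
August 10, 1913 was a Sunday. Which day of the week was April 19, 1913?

Count forward from the earlier date (April 19, 1913) to the later (August 10, 1913):
April 1913: 30 − 19 = 11 days remain.
Then May (31), June (30), July (31): 31 + 30 + 31 = 92 days.
August 1–10, 1913: 10 days.
Total: 11 + 92 + 10 = 113 days.
113 mod 7 = 1, so 1 day before Sunday is Saturday.

Saturday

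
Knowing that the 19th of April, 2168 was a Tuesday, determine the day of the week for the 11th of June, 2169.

April 19, 2168 → April 19, 2169: 365 days.
April 2169: 30 − 19 = 11 days remain.
Then May (31): 31 days.
June 1–11, 2169: 11 days.
Residual: 53 days.
Total: 418 days.
418 mod 7 = 5, so 5 days after Tuesday is Sunday.

Sunday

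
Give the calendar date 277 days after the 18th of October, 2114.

the 22nd of July, 2115

Count 277 days after October 18, 2114:
October 2114: 31 − 18 = 13 days remain.
Then November (30), December (31), January (31), February 2115 (28), March (31), April (30), May (31), June (30): 30 + 31 + 31 + 28 + 31 + 30 + 31 + 30 = 242 days.
July 1–22, 2115: 22 days.
Residual: 277 days.
Total: 277 days.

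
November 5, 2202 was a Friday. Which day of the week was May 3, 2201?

Sunday

Count forward from the earlier date (May 3, 2201) to the later (November 5, 2202):
May 3, 2201 → May 3, 2202: 365 days.
May 2202: 31 − 3 = 28 days remain.
Then June (30), July (31), August (31), September (30), October (31): 30 + 31 + 31 + 30 + 31 = 153 days.
November 1–5, 2202: 5 days.
Residual: 186 days.
Total: 551 days.
551 mod 7 = 5, so 5 days before Friday is Sunday.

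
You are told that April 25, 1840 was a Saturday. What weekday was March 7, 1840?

Count forward from the earlier date (March 7, 1840) to the later (April 25, 1840):
March 1840: 31 − 7 = 24 days remain.
April 1–25, 1840: 25 days.
Total: 24 + 25 = 49 days.
49 is a multiple of 7, so March 7, 1840 falls on the same weekday: Saturday.

Saturday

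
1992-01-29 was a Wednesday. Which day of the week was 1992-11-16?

Monday

January 1992: 31 − 29 = 2 days remain.
Then 9 full months totalling 274 days.
November 1–16, 1992: 16 days.
Total: 2 + 274 + 16 = 292 days.
292 mod 7 = 5, so 5 days after Wednesday is Monday.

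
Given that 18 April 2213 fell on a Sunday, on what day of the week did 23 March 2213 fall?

Tuesday

Count forward from the earlier date (March 23, 2213) to the later (April 18, 2213):
March 2213: 31 − 23 = 8 days remain.
April 1–18, 2213: 18 days.
Total: 8 + 18 = 26 days.
26 mod 7 = 5, so 5 days before Sunday is Tuesday.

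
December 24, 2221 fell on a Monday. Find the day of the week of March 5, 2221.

Count forward from the earlier date (March 5, 2221) to the later (December 24, 2221):
March 2221: 31 − 5 = 26 days remain.
Then April (30), May (31), June (30), July (31), August (31), September (30), October (31), November (30): 30 + 31 + 30 + 31 + 31 + 30 + 31 + 30 = 244 days.
December 1–24, 2221: 24 days.
Total: 26 + 244 + 24 = 294 days.
294 is a multiple of 7, so March 5, 2221 falls on the same weekday: Monday.

Monday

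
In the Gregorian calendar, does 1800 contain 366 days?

No

1800 is not a leap year (divisible by 100 but not 400).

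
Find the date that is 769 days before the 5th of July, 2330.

the 27th of May, 2328

Count 769 days before July 5, 2330:
May 27, 2328 → May 27, 2329: 365 days.
May 27, 2329 → May 27, 2330: 365 days.
May 2330: 31 − 27 = 4 days remain.
Then June (30): 30 days.
July 1–5, 2330: 5 days.
Residual: 39 days.
Total: 769 days.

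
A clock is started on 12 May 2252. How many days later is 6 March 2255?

1028

May 12, 2252 → May 12, 2253: 365 days.
May 12, 2253 → May 12, 2254: 365 days.
May 2254: 31 − 12 = 19 days remain.
Then 9 full months totalling 273 days.
March 1–6, 2255: 6 days.
Residual: 298 days.
Total: 1028 days.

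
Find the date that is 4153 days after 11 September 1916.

25 January 1928

Count 4153 days after September 11, 1916:
Day-of-year of September 11, 1916: 255.
Day-of-year of January 25, 1928: 25.
1916 has 366 days, so 366 − 255 = 111 days remain in 1916.
Full years 1917–1927: 9 common + 2 leap = 9×365 + 2×366 = 4017 days.
Total: 111 + 4017 + 25 = 4153 days.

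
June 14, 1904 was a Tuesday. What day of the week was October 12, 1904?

June 1904: 30 − 14 = 16 days remain.
Then July (31), August (31), September (30): 31 + 31 + 30 = 92 days.
October 1–12, 1904: 12 days.
Total: 16 + 92 + 12 = 120 days.
120 mod 7 = 1, so 1 day after Tuesday is Wednesday.

Wednesday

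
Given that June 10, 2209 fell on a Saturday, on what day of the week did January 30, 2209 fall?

Count forward from the earlier date (January 30, 2209) to the later (June 10, 2209):
January 2209: 31 − 30 = 1 day remains.
Then February 2209 (28), March (31), April (30), May (31): 28 + 31 + 30 + 31 = 120 days.
June 1–10, 2209: 10 days.
Total: 1 + 120 + 10 = 131 days.
131 mod 7 = 5, so 5 days before Saturday is Monday.

Monday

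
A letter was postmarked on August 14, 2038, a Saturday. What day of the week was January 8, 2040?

August 14, 2038 → August 14, 2039: 365 days.
August 2039: 31 − 14 = 17 days remain.
Then September (30), October (31), November (30), December (31): 30 + 31 + 30 + 31 = 122 days.
January 1–8, 2040: 8 days.
Residual: 147 days.
Total: 512 days.
512 mod 7 = 1, so 1 day after Saturday is Sunday.

Sunday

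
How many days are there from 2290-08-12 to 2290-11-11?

91

August 2290: 31 − 12 = 19 days remain.
Then September (30), October (31): 30 + 31 = 61 days.
November 1–11, 2290: 11 days.
Total: 19 + 61 + 11 = 91 days.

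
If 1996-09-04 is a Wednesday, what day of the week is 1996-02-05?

Count forward from the earlier date (February 5, 1996) to the later (September 4, 1996):
February 1996: 29 − 5 = 24 days remain (1996 is a leap year, so February has 29 days).
Then March (31), April (30), May (31), June (30), July (31), August (31): 31 + 30 + 31 + 30 + 31 + 31 = 184 days.
September 1–4, 1996: 4 days.
Total: 24 + 184 + 4 = 212 days.
212 mod 7 = 2, so 2 days before Wednesday is Monday.

Monday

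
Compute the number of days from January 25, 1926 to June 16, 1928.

Day-of-year of January 25, 1926: 25.
Day-of-year of June 16, 1928: 168.
1926 has 365 days, so 365 − 25 = 340 days remain in 1926.
Full years: 1927: 365. Sum = 365.
Total: 340 + 365 + 168 = 873 days.

873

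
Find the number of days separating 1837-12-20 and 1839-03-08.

December 1837: 31 − 20 = 11 days remain.
Then 14 full months totalling 424 days.
March 1–8, 1839: 8 days.
Total: 11 + 424 + 8 = 443 days.

443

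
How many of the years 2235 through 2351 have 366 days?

Years divisible by 4: 2236, 2240, …, 2348 — 29 in all.
Of these, 2300 is divisible by 100 but not 400, so not leap.
Leap years: 29 − 1 = 28.

28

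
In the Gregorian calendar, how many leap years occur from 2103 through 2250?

36

Years divisible by 4: 2104, 2108, …, 2248 — 37 in all.
Of these, 2200 is divisible by 100 but not 400, so not leap.
Leap years: 37 − 1 = 36.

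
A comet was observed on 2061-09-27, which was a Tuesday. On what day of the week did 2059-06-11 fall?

Count forward from the earlier date (June 11, 2059) to the later (September 27, 2061):
June 2059: 30 − 11 = 19 days remain.
Then 26 full months totalling 793 days.
September 1–27, 2061: 27 days.
Total: 19 + 793 + 27 = 839 days.
839 mod 7 = 6, so 6 days before Tuesday is Wednesday.

Wednesday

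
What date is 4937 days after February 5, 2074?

August 13, 2087

Count 4937 days after February 5, 2074:
From February 5, 2074 to February 5, 2087: 13 years, of which 3 contain a Feb 29 — 10×365 + 3×366 = 4748 days.
February 2087: 28 − 5 = 23 days remain (2087 is not a leap year, so February has 28 days).
Then March (31), April (30), May (31), June (30), July (31): 31 + 30 + 31 + 30 + 31 = 153 days.
August 1–13, 2087: 13 days.
Residual: 189 days.
Total: 4937 days.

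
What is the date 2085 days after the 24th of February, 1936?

the 9th of November, 1941

Count 2085 days after February 24, 1936:
Day-of-year of February 24, 1936: 55.
Day-of-year of November 9, 1941: 313.
1936 has 366 days, so 366 − 55 = 311 days remain in 1936.
Full years: 1937: 365; 1938: 365; 1939: 365; 1940: 366. Sum = 1461.
Total: 311 + 1461 + 313 = 2085 days.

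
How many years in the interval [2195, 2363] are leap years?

40

Years divisible by 4: 2196, 2200, …, 2360 — 42 in all.
Of these, 2200, 2300 are divisible by 100 but not 400, so not leap.
Leap years: 42 − 2 = 40.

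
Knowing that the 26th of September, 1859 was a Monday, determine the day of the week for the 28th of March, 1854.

Count forward from the earlier date (March 28, 1854) to the later (September 26, 1859):
March 28, 1854 → March 28, 1855: 365 days.
March 28, 1855 → March 28, 1856: 366 days (1856 is a leap year).
March 28, 1856 → March 28, 1857: 365 days.
March 28, 1857 → March 28, 1858: 365 days.
March 28, 1858 → March 28, 1859: 365 days.
March 1859: 31 − 28 = 3 days remain.
Then April (30), May (31), June (30), July (31), August (31): 30 + 31 + 30 + 31 + 31 = 153 days.
September 1–26, 1859: 26 days.
Residual: 182 days.
Total: 2008 days.
2008 mod 7 = 6, so 6 days before Monday is Tuesday.

Tuesday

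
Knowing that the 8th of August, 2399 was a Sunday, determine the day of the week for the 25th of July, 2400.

August 2399: 31 − 8 = 23 days remain.
Then 10 full months totalling 304 days.
July 1–25, 2400: 25 days.
Residual: 352 days.
Total: 352 days.
352 mod 7 = 2, so 2 days after Sunday is Tuesday.

Tuesday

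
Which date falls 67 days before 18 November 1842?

12 September 1842

Count 67 days before November 18, 1842:
September 1842: 30 − 12 = 18 days remain.
Then October (31): 31 days.
November 1–18, 1842: 18 days.
Total: 18 + 31 + 18 = 67 days.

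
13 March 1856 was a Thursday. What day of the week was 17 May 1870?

From March 13, 1856 to March 13, 1870: 14 years, of which 3 contain a Feb 29 — 11×365 + 3×366 = 5113 days.
March 1870: 31 − 13 = 18 days remain.
Then April (30): 30 days.
May 1–17, 1870: 17 days.
Residual: 65 days.
Total: 5178 days.
5178 mod 7 = 5, so 5 days after Thursday is Tuesday.

Tuesday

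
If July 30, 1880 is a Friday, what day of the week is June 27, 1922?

Tuesday

Day-of-year of July 30, 1880: 212.
Day-of-year of June 27, 1922: 178.
1880 has 366 days, so 366 − 212 = 154 days remain in 1880.
Full years 1881–1921: 32 common + 9 leap = 32×365 + 9×366 = 14974 days.
Total: 154 + 14974 + 178 = 15306 days.
15306 mod 7 = 4, so 4 days after Friday is Tuesday.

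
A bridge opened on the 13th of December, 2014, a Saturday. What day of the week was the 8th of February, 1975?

Count forward from the earlier date (February 8, 1975) to the later (December 13, 2014):
From February 8, 1975 to February 8, 2014: 39 years, of which 10 contain a Feb 29 — 29×365 + 10×366 = 14245 days.
(2000 is a leap year (divisible by 400).)
February 2014: 28 − 8 = 20 days remain (2014 is not a leap year, so February has 28 days).
Then 9 full months totalling 275 days.
December 1–13, 2014: 13 days.
Residual: 308 days.
Total: 14553 days.
14553 is a multiple of 7, so the 8th of February, 1975 falls on the same weekday: Saturday.

Saturday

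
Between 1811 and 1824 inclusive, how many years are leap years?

Years divisible by 4 in [1811, 1824]: 1812, 1816, 1820, 1824.
No century exceptions apply. Count: 4.

4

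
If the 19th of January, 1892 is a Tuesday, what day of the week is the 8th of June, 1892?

Wednesday

January 1892: 31 − 19 = 12 days remain.
Then February 1892 (29), March (31), April (30), May (31): 29 + 31 + 30 + 31 = 121 days.
June 1–8, 1892: 8 days.
Total: 12 + 121 + 8 = 141 days.
141 mod 7 = 1, so 1 day after Tuesday is Wednesday.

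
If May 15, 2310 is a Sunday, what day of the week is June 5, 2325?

Friday

From May 15, 2310 to May 15, 2325: 15 years, of which 4 contain a Feb 29 — 11×365 + 4×366 = 5479 days.
May 2325: 31 − 15 = 16 days remain.
June 1–5, 2325: 5 days.
Residual: 21 days.
Total: 5500 days.
5500 mod 7 = 5, so 5 days after Sunday is Friday.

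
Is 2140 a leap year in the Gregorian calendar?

Yes

2140 is a leap year.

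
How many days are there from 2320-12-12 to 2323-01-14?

763

Day-of-year of December 12, 2320: 347.
Day-of-year of January 14, 2323: 14.
2320 has 366 days, so 366 − 347 = 19 days remain in 2320.
Full years: 2321: 365; 2322: 365. Sum = 730.
Total: 19 + 730 + 14 = 763 days.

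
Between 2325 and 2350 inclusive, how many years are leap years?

6

Years divisible by 4 in [2325, 2350]: 2328, 2332, 2336, 2340, 2344, 2348.
No century exceptions apply. Count: 6.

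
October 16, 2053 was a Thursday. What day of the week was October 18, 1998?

Sunday

Count forward from the earlier date (October 18, 1998) to the later (October 16, 2053):
From October 18, 1998 to October 18, 2052: 54 years, of which 14 contain a Feb 29 — 40×365 + 14×366 = 19724 days.
(2000 is a leap year (divisible by 400).)
October 2052: 31 − 18 = 13 days remain.
Then 11 full months totalling 334 days.
October 1–16, 2053: 16 days.
Residual: 363 days.
Total: 20087 days.
20087 mod 7 = 4, so 4 days before Thursday is Sunday.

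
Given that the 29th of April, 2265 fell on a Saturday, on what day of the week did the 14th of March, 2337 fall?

Sunday

From April 29, 2265 to April 29, 2336: 71 years, of which 17 contain a Feb 29 — 54×365 + 17×366 = 25932 days.
(2300 is not a leap year (divisible by 100 but not 400).)
April 2336: 30 − 29 = 1 day remains.
Then 10 full months totalling 304 days.
March 1–14, 2337: 14 days.
Residual: 319 days.
Total: 26251 days.
26251 mod 7 = 1, so 1 day after Saturday is Sunday.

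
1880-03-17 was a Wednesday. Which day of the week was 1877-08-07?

Tuesday

Count forward from the earlier date (August 7, 1877) to the later (March 17, 1880):
Day-of-year of August 7, 1877: 219.
Day-of-year of March 17, 1880: 77.
1877 has 365 days, so 365 − 219 = 146 days remain in 1877.
Full years: 1878: 365; 1879: 365. Sum = 730.
Total: 146 + 730 + 77 = 953 days.
953 mod 7 = 1, so 1 day before Wednesday is Tuesday.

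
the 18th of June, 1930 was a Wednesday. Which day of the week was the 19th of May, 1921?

Thursday

Count forward from the earlier date (May 19, 1921) to the later (June 18, 1930):
From May 19, 1921 to May 19, 1930: 9 years, of which 2 contain a Feb 29 — 7×365 + 2×366 = 3287 days.
May 1930: 31 − 19 = 12 days remain.
June 1–18, 1930: 18 days.
Residual: 30 days.
Total: 3317 days.
3317 mod 7 = 6, so 6 days before Wednesday is Thursday.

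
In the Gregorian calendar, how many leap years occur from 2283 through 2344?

15

Years divisible by 4: 2284, 2288, …, 2344 — 16 in all.
Of these, 2300 is divisible by 100 but not 400, so not leap.
Leap years: 16 − 1 = 15.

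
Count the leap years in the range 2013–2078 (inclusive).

Years divisible by 4: 2016, 2020, …, 2076 — 16 in all.
No century exceptions apply. Count: 16.

16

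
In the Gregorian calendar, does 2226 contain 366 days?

No

2226 is not a leap year.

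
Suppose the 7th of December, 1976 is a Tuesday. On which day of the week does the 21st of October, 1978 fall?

Saturday

Day-of-year of December 7, 1976: 342.
Day-of-year of October 21, 1978: 294.
1976 has 366 days, so 366 − 342 = 24 days remain in 1976.
Full years: 1977: 365. Sum = 365.
Total: 24 + 365 + 294 = 683 days.
683 mod 7 = 4, so 4 days after Tuesday is Saturday.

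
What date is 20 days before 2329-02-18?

2329-01-29

Count 20 days before February 18, 2329:
January 2329: 31 − 29 = 2 days remain.
February 1–18, 2329: 18 days (2329 is not a leap year).
Total: 2 + 18 = 20 days.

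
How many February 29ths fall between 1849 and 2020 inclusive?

Years divisible by 4: 1852, 1856, …, 2020 — 43 in all.
Of these, 1900 is divisible by 100 but not 400, so not leap.
2000 is divisible by 400, so still leap.
Leap years: 43 − 1 = 42.

42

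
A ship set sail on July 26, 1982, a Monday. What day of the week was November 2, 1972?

Count forward from the earlier date (November 2, 1972) to the later (July 26, 1982):
Day-of-year of November 2, 1972: 307.
Day-of-year of July 26, 1982: 207.
1972 has 366 days, so 366 − 307 = 59 days remain in 1972.
Full years 1973–1981: 7 common + 2 leap = 7×365 + 2×366 = 3287 days.
Total: 59 + 3287 + 207 = 3553 days.
3553 mod 7 = 4, so 4 days before Monday is Thursday.

Thursday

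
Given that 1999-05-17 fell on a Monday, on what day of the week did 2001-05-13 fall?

Sunday

May 17, 1999 → May 17, 2000: 366 days (2000 is a leap year (divisible by 400)).
May 2000: 31 − 17 = 14 days remain.
Then 11 full months totalling 334 days.
May 1–13, 2001: 13 days.
Residual: 361 days.
Total: 727 days.
727 mod 7 = 6, so 6 days after Monday is Sunday.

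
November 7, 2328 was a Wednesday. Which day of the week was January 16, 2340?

Day-of-year of November 7, 2328: 312.
Day-of-year of January 16, 2340: 16.
2328 has 366 days, so 366 − 312 = 54 days remain in 2328.
Full years 2329–2339: 9 common + 2 leap = 9×365 + 2×366 = 4017 days.
Total: 54 + 4017 + 16 = 4087 days.
4087 mod 7 = 6, so 6 days after Wednesday is Tuesday.

Tuesday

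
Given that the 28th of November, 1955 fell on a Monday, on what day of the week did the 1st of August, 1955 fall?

Count forward from the earlier date (August 1, 1955) to the later (November 28, 1955):
August 1955: 31 − 1 = 30 days remain.
Then September (30), October (31): 30 + 31 = 61 days.
November 1–28, 1955: 28 days.
Total: 30 + 61 + 28 = 119 days.
119 is a multiple of 7, so the 1st of August, 1955 falls on the same weekday: Monday.

Monday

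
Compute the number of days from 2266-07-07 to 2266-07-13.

Within July 2266: 13 − 7 = 6 days.

6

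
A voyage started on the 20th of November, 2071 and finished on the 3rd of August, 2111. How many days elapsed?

From November 20, 2071 to November 20, 2110: 39 years, of which 9 contain a Feb 29 — 30×365 + 9×366 = 14244 days.
(2100 is not a leap year (divisible by 100 but not 400).)
November 2110: 30 − 20 = 10 days remain.
Then December (31), January (31), February 2111 (28), March (31), April (30), May (31), June (30), July (31): 31 + 31 + 28 + 31 + 30 + 31 + 30 + 31 = 243 days.
August 1–3, 2111: 3 days.
Residual: 256 days.
Total: 14500 days.

14500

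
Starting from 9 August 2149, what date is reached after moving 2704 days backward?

15 March 2142

Count 2704 days before August 9, 2149:
Day-of-year of March 15, 2142: 74.
Day-of-year of August 9, 2149: 221.
2142 has 365 days, so 365 − 74 = 291 days remain in 2142.
Full years: 2143: 365; 2144: 366; 2145: 365; 2146: 365; 2147: 365; 2148: 366. Sum = 2192.
Total: 291 + 2192 + 221 = 2704 days.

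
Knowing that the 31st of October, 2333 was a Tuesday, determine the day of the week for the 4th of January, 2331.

Count forward from the earlier date (January 4, 2331) to the later (October 31, 2333):
January 2331: 31 − 4 = 27 days remain.
Then 32 full months totalling 973 days.
October 1–31, 2333: 31 days.
Total: 27 + 973 + 31 = 1031 days.
1031 mod 7 = 2, so 2 days before Tuesday is Sunday.

Sunday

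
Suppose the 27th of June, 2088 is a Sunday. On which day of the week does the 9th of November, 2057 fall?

Count forward from the earlier date (November 9, 2057) to the later (June 27, 2088):
Day-of-year of November 9, 2057: 313.
Day-of-year of June 27, 2088: 179.
2057 has 365 days, so 365 − 313 = 52 days remain in 2057.
Full years 2058–2087: 23 common + 7 leap = 23×365 + 7×366 = 10957 days.
Total: 52 + 10957 + 179 = 11188 days.
11188 mod 7 = 2, so 2 days before Sunday is Friday.

Friday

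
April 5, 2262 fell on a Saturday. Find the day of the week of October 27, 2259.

Count forward from the earlier date (October 27, 2259) to the later (April 5, 2262):
October 27, 2259 → October 27, 2260: 366 days (2260 is a leap year).
October 27, 2260 → October 27, 2261: 365 days.
October 2261: 31 − 27 = 4 days remain.
Then November (30), December (31), January (31), February 2262 (28), March (31): 30 + 31 + 31 + 28 + 31 = 151 days.
April 1–5, 2262: 5 days.
Residual: 160 days.
Total: 891 days.
891 mod 7 = 2, so 2 days before Saturday is Thursday.

Thursday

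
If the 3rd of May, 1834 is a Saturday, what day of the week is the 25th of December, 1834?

May 1834: 31 − 3 = 28 days remain.
Then June (30), July (31), August (31), September (30), October (31), November (30): 30 + 31 + 31 + 30 + 31 + 30 = 183 days.
December 1–25, 1834: 25 days.
Total: 28 + 183 + 25 = 236 days.
236 mod 7 = 5, so 5 days after Saturday is Thursday.

Thursday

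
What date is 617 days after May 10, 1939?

January 16, 1941

Count 617 days after May 10, 1939:
May 10, 1939 → May 10, 1940: 366 days (1940 is a leap year).
May 1940: 31 − 10 = 21 days remain.
Then June (30), July (31), August (31), September (30), October (31), November (30), December (31): 30 + 31 + 31 + 30 + 31 + 30 + 31 = 214 days.
January 1–16, 1941: 16 days.
Residual: 251 days.
Total: 617 days.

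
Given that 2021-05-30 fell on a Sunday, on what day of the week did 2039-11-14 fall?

Monday

Day-of-year of May 30, 2021: 150.
Day-of-year of November 14, 2039: 318.
2021 has 365 days, so 365 − 150 = 215 days remain in 2021.
Full years 2022–2038: 13 common + 4 leap = 13×365 + 4×366 = 6209 days.
Total: 215 + 6209 + 318 = 6742 days.
6742 mod 7 = 1, so 1 day after Sunday is Monday.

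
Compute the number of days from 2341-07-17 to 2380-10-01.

From July 17, 2341 to July 17, 2380: 39 years, of which 10 contain a Feb 29 — 29×365 + 10×366 = 14245 days.
July 2380: 31 − 17 = 14 days remain.
Then August (31), September (30): 31 + 30 = 61 days.
October 1, 2380: 1 day.
Residual: 76 days.
Total: 14321 days.

14321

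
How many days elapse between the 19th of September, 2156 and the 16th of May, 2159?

969

September 19, 2156 → September 19, 2157: 365 days.
September 19, 2157 → September 19, 2158: 365 days.
September 2158: 30 − 19 = 11 days remain.
Then October (31), November (30), December (31), January (31), February 2159 (28), March (31), April (30): 31 + 30 + 31 + 31 + 28 + 31 + 30 = 212 days.
May 1–16, 2159: 16 days.
Residual: 239 days.
Total: 969 days.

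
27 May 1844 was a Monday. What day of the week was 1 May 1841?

Count forward from the earlier date (May 1, 1841) to the later (May 27, 1844):
Day-of-year of May 1, 1841: 121.
Day-of-year of May 27, 1844: 148.
1841 has 365 days, so 365 − 121 = 244 days remain in 1841.
Full years: 1842: 365; 1843: 365. Sum = 730.
Total: 244 + 730 + 148 = 1122 days.
1122 mod 7 = 2, so 2 days before Monday is Saturday.

Saturday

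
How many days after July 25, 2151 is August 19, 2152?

391

Day-of-year of July 25, 2151: 206.
Day-of-year of August 19, 2152: 232.
2151 has 365 days, so 365 − 206 = 159 days remain in 2151.
Total: 159 + 232 = 391 days.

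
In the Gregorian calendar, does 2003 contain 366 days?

2003 is not a leap year.

No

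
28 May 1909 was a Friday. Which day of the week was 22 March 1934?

From May 28, 1909 to May 28, 1933: 24 years, of which 6 contain a Feb 29 — 18×365 + 6×366 = 8766 days.
May 1933: 31 − 28 = 3 days remain.
Then 9 full months totalling 273 days.
March 1–22, 1934: 22 days.
Residual: 298 days.
Total: 9064 days.
9064 mod 7 = 6, so 6 days after Friday is Thursday.

Thursday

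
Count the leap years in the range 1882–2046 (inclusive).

Years divisible by 4: 1884, 1888, …, 2044 — 41 in all.
Of these, 1900 is divisible by 100 but not 400, so not leap.
2000 is divisible by 400, so still leap.
Leap years: 41 − 1 = 40.

40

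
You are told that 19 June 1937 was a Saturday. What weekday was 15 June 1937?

Count forward from the earlier date (June 15, 1937) to the later (June 19, 1937):
Within June 1937: 19 − 15 = 4 days.
4 mod 7 = 4, so 4 days before Saturday is Tuesday.

Tuesday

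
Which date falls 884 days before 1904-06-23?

1902-01-21

Count 884 days before June 23, 1904:
January 21, 1902 → January 21, 1903: 365 days.
January 21, 1903 → January 21, 1904: 365 days.
January 1904: 31 − 21 = 10 days remain.
Then February 1904 (29), March (31), April (30), May (31): 29 + 31 + 30 + 31 = 121 days.
June 1–23, 1904: 23 days.
Residual: 154 days.
Total: 884 days.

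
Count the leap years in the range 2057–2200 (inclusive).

Years divisible by 4: 2060, 2064, …, 2200 — 36 in all.
Of these, 2100, 2200 are divisible by 100 but not 400, so not leap.
Leap years: 36 − 2 = 34.

34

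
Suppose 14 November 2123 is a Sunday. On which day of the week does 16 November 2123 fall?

Within November 2123: 16 − 14 = 2 days.
2 mod 7 = 2, so 2 days after Sunday is Tuesday.

Tuesday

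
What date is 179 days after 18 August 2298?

13 February 2299

Count 179 days after August 18, 2298:
August 2298: 31 − 18 = 13 days remain.
Then September (30), October (31), November (30), December (31), January (31): 30 + 31 + 30 + 31 + 31 = 153 days.
February 1–13, 2299: 13 days (2299 is not a leap year).
Residual: 179 days.
Total: 179 days.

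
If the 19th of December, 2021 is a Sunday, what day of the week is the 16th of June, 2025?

December 19, 2021 → December 19, 2022: 365 days.
December 19, 2022 → December 19, 2023: 365 days.
December 19, 2023 → December 19, 2024: 366 days (2024 is a leap year).
December 2024: 31 − 19 = 12 days remain.
Then January (31), February 2025 (28), March (31), April (30), May (31): 31 + 28 + 31 + 30 + 31 = 151 days.
June 1–16, 2025: 16 days.
Residual: 179 days.
Total: 1275 days.
1275 mod 7 = 1, so 1 day after Sunday is Monday.

Monday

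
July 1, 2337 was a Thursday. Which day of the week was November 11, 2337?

Thursday

July 2337: 31 − 1 = 30 days remain.
Then August (31), September (30), October (31): 31 + 30 + 31 = 92 days.
November 1–11, 2337: 11 days.
Total: 30 + 92 + 11 = 133 days.
133 is a multiple of 7, so November 11, 2337 falls on the same weekday: Thursday.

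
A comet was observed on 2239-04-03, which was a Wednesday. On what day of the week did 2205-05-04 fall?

Saturday

Count forward from the earlier date (May 4, 2205) to the later (April 3, 2239):
From May 4, 2205 to May 4, 2238: 33 years, of which 8 contain a Feb 29 — 25×365 + 8×366 = 12053 days.
May 2238: 31 − 4 = 27 days remain.
Then 10 full months totalling 304 days.
April 1–3, 2239: 3 days.
Residual: 334 days.
Total: 12387 days.
12387 mod 7 = 4, so 4 days before Wednesday is Saturday.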